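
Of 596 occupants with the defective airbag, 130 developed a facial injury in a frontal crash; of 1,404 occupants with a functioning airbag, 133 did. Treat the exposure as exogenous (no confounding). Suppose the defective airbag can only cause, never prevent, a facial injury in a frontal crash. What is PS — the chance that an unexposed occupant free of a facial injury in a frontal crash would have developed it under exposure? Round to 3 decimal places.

PS ≈ 0.136

p₁ = P(outcome | exposed) = 130/596 = 0.21812
p₀ = P(outcome | unexposed) = 133/1404 = 0.094729
Under exogeneity and monotonicity, PS = (p₁ − p₀) / (1 − p₀).
PS = (0.21812 − 0.094729) / (1 − 0.094729) = 0.12339 / 0.90527 ≈ 0.1363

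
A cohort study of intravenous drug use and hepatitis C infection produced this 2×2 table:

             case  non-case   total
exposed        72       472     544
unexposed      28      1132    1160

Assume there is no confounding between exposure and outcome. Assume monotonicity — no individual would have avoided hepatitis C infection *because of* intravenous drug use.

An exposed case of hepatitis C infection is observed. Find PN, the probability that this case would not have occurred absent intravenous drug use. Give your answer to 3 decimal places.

p₁ = P(outcome | exposed) = 72/544 = 0.13235
p₀ = P(outcome | unexposed) = 28/1160 = 0.024138
Under exogeneity and monotonicity, PN = (p₁ − p₀)/p₁.
PN = (0.13235 − 0.024138) / 0.13235 ≈ 0.8176

PN ≈ 0.818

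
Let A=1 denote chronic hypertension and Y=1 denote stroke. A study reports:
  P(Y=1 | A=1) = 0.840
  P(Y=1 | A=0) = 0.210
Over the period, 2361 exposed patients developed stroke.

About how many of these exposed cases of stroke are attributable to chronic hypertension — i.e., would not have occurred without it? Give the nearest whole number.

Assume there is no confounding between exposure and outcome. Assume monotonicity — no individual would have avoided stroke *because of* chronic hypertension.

Let p₁ = 0.84, p₀ = 0.21.
PN = (p₁ − p₀)/p₁ = (0.84 − 0.21) / 0.84 ≈ 0.75000.
Attributable cases ≈ PN × (exposed cases) = 0.75000 × 2361 ≈ 1770.75.

about 1771 cases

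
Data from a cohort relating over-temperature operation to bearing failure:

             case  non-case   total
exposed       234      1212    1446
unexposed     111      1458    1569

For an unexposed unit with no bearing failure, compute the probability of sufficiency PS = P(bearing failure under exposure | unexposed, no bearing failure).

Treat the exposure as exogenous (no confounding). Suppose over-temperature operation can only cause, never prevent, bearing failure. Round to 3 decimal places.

p₁ = P(outcome | exposed) = 234/1446 = 0.16183
p₀ = P(outcome | unexposed) = 111/1569 = 0.070746
Under exogeneity and monotonicity, PS = (p₁ − p₀)/(1 − p₀).
PS = (0.16183 − 0.070746) / 0.92925 ≈ 0.0980

PS ≈ 0.098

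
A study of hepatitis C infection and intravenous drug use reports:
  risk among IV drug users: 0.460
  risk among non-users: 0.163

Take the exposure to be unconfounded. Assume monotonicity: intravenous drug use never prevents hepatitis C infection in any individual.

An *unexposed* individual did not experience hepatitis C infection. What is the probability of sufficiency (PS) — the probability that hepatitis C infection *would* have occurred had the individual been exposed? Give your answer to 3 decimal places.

Let p₁ = 0.46, p₀ = 0.163.
Under exogeneity and monotonicity, PS = (p₁ − p₀) / (1 − p₀).
PS = (0.46 − 0.163) / (1 − 0.163) = 0.297 / 0.837 ≈ 0.3548

PS ≈ 0.355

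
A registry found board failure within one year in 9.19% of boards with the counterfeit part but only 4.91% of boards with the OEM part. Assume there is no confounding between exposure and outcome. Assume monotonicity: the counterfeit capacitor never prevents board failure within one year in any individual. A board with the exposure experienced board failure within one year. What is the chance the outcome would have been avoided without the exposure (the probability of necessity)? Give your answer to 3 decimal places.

p₁ = 0.0919, p₀ = 0.0491.
Under exogeneity and monotonicity, PN = (p₁ − p₀) / p₁.
PN = (0.0919 − 0.0491) / 0.0919 = 0.0428 / 0.0919 ≈ 0.4657

PN ≈ 0.466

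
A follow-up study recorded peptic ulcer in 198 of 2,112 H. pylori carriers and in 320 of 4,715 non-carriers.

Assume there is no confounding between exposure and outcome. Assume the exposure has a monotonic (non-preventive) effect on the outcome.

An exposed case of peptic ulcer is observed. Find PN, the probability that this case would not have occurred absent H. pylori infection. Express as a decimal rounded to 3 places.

p₁ = P(outcome | exposed) = 198/2112 = 0.09375
p₀ = P(outcome | unexposed) = 320/4715 = 0.067869
Under exogeneity and monotonicity, PN = (p₁ − p₀) / p₁.
PN = (0.09375 − 0.067869) / 0.09375 = 0.025881 / 0.09375 ≈ 0.2761

PN ≈ 0.276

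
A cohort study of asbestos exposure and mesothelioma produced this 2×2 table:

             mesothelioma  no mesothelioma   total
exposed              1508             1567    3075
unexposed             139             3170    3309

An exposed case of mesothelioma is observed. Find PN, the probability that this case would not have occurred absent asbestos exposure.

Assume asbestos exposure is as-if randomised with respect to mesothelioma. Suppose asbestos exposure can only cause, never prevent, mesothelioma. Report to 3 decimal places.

p₁ = P(outcome | exposed) = 1508/3075 = 0.49041
p₀ = P(outcome | unexposed) = 139/3309 = 0.042007
Under exogeneity and monotonicity, PN = (p₁ − p₀) / p₁.
PN = (0.49041 − 0.042007) / 0.49041 = 0.4484 / 0.49041 ≈ 0.9143

PN ≈ 0.914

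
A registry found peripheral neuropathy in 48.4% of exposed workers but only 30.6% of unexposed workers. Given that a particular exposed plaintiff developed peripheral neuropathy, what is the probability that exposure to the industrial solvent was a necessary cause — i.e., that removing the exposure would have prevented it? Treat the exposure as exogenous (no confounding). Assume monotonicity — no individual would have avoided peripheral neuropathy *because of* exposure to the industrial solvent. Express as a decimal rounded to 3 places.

p₁ = 0.484, p₀ = 0.306.
Under exogeneity and monotonicity, PN = (p₁ − p₀) / p₁.
PN = (0.484 − 0.306) / 0.484 = 0.178 / 0.484 ≈ 0.3678

PN ≈ 0.368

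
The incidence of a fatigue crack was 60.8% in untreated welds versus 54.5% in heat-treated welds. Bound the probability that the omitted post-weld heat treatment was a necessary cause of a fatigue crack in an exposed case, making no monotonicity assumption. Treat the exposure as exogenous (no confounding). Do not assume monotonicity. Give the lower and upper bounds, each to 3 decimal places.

p₁ = 0.608, p₀ = 0.545.
Under exogeneity alone the bounds on PN are max{0,(p₁−p₀)/p₁} ≤ PN ≤ min{1,(1−p₀)/p₁}.
  lower = (p₁ − p₀)/p₁ = 0.063 / 0.608 ≈ 0.1036
  upper = min{1, (1 − p₀)/p₁} = 0.455 / 0.608 ≈ 0.7484

0.104 ≤ PN ≤ 0.748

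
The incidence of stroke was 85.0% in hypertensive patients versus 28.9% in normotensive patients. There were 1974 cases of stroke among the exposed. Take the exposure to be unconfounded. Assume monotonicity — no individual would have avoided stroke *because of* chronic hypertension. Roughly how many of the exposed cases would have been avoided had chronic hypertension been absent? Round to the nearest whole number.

p₁ = 0.85, p₀ = 0.289.
PN = (p₁ − p₀)/p₁ = (0.85 − 0.289) / 0.85 ≈ 0.66000.
Attributable cases ≈ PN × (exposed cases) = 0.66000 × 1974 ≈ 1302.84.

about 1303 cases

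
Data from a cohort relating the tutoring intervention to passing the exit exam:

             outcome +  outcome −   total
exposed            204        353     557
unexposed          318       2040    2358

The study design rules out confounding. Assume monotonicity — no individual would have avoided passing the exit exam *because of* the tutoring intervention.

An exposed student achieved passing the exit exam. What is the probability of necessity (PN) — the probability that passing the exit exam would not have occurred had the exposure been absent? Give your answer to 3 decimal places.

PN ≈ 0.632

p₁ = P(outcome | exposed) = 204/557 = 0.36625
p₀ = P(outcome | unexposed) = 318/2358 = 0.13486
Under exogeneity and monotonicity, PN = (p₁ − p₀)/p₁.
PN = (0.36625 − 0.13486) / 0.36625 ≈ 0.6318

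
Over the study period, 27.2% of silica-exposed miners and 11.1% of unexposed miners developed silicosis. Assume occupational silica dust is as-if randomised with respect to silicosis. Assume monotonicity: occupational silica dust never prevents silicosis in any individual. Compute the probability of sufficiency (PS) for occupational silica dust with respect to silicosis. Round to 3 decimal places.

p₁ = 0.272, p₀ = 0.111.
Under exogeneity and monotonicity, PS = (p₁ − p₀) / (1 − p₀).
PS = (0.272 − 0.111) / (1 − 0.111) = 0.161 / 0.889 ≈ 0.1811

PS ≈ 0.181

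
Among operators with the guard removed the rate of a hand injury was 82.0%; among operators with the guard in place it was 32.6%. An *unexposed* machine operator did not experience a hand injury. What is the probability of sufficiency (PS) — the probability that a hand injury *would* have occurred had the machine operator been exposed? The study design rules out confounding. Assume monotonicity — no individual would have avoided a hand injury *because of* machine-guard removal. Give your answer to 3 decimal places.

p₁ = 0.82, p₀ = 0.326.
Under exogeneity and monotonicity, PS = (p₁ − p₀) / (1 − p₀).
PS = (0.82 − 0.326) / (1 − 0.326) = 0.494 / 0.674 ≈ 0.7329

PS ≈ 0.733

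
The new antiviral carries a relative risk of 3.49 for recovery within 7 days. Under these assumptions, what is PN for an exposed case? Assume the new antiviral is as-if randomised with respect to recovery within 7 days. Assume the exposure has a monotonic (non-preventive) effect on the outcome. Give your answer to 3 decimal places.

Under exogeneity and monotonicity, PN = (RR − 1) / RR = 1 − 1/RR.
PN = (3.49 − 1) / 3.49 = 2.49 / 3.49 ≈ 0.7135

PN ≈ 0.713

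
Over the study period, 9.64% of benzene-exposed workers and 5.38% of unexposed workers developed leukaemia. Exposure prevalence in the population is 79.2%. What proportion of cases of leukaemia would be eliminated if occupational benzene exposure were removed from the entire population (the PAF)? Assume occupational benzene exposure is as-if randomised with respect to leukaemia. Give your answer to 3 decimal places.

p₁ = 0.0964, p₀ = 0.0538.
Overall risk P(Y=1) = π·p₁ + (1−π)·p₀ = 0.792×0.0964 + 0.208×0.0538 = 0.087539.
Under exogeneity, PAF = [P(Y=1) − p₀] / P(Y=1).
PAF = (0.087539 − 0.0538) / 0.087539 ≈ 0.3854

PAF ≈ 0.385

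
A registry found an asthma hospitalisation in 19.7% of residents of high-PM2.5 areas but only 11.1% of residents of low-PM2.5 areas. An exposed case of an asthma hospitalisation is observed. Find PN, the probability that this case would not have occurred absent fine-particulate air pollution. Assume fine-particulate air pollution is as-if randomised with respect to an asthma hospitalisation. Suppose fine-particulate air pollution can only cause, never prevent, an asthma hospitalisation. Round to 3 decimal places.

PN ≈ 0.437

p₁ = 0.197, p₀ = 0.111.
Under exogeneity and monotonicity, PN = (p₁ − p₀) / p₁.
PN = (0.197 − 0.111) / 0.197 = 0.086 / 0.197 ≈ 0.4365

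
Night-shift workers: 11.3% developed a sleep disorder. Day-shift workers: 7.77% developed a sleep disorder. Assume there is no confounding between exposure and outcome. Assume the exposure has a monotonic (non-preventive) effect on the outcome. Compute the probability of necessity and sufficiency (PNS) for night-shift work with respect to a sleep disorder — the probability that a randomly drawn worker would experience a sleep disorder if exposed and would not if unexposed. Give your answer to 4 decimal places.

PNS ≈ 0.0353

p₁ = 0.113, p₀ = 0.0777.
Under exogeneity and monotonicity, PNS = p₁ − p₀.
PNS = 0.113 − 0.0777 = 0.0353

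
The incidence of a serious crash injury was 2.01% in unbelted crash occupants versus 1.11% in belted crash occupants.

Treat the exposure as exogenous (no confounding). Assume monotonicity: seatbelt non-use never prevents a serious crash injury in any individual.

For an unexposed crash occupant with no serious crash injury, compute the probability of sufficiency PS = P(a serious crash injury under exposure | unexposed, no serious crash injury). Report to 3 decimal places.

PS ≈ 0.009

p₁ = 0.0201, p₀ = 0.0111.
Under exogeneity and monotonicity, PS = (p₁ − p₀) / (1 − p₀).
PS = (0.0201 − 0.0111) / (1 − 0.0111) = 0.009 / 0.9889 ≈ 0.0091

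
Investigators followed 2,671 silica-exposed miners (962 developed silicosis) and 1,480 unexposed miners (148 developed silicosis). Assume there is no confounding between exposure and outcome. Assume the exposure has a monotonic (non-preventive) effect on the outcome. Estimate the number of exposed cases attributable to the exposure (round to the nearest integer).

about 695 cases

p₁ = P(outcome | exposed) = 962/2671 = 0.36016
p₀ = P(outcome | unexposed) = 148/1480 = 0.1
PN = (p₁ − p₀)/p₁ = (0.36016 − 0.1) / 0.36016 ≈ 0.72235.
Attributable cases ≈ PN × (exposed cases) = 0.72235 × 962 ≈ 694.90.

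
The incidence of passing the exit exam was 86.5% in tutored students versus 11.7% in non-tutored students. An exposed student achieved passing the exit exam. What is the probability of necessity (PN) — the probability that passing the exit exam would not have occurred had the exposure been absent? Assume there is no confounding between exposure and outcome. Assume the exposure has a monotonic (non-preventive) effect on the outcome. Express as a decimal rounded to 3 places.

PN ≈ 0.865

p₁ = 0.865, p₀ = 0.117.
Under exogeneity and monotonicity, PN = (p₁ − p₀) / p₁.
PN = (0.865 − 0.117) / 0.865 = 0.748 / 0.865 ≈ 0.8647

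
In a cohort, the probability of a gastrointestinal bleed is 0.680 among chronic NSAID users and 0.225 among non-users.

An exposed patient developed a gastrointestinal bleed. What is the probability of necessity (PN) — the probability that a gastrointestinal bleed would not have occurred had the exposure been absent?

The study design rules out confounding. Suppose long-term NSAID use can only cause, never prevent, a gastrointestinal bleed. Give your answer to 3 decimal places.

PN ≈ 0.669

Let p₁ = 0.68, p₀ = 0.225.
Under exogeneity and monotonicity, PN = (p₁ − p₀) / p₁.
PN = (0.68 − 0.225) / 0.68 = 0.455 / 0.68 ≈ 0.6691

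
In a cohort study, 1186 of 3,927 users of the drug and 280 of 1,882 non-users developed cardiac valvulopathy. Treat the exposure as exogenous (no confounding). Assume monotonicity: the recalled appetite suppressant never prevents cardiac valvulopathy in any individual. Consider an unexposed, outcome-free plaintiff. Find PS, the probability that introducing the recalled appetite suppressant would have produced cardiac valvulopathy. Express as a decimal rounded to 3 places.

PS ≈ 0.180

p₁ = P(outcome | exposed) = 1186/3927 = 0.30201
p₀ = P(outcome | unexposed) = 280/1882 = 0.14878
Under exogeneity and monotonicity, PS = (p₁ − p₀) / (1 − p₀).
PS = (0.30201 − 0.14878) / (1 − 0.14878) = 0.15323 / 0.85122 ≈ 0.1800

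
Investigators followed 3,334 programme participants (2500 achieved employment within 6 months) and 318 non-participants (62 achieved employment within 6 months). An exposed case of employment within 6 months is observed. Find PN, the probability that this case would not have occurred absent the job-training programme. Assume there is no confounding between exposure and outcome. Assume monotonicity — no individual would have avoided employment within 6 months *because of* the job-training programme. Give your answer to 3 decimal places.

p₁ = P(outcome | exposed) = 2500/3334 = 0.74985
p₀ = P(outcome | unexposed) = 62/318 = 0.19497
Under exogeneity and monotonicity, PN = (p₁ − p₀) / p₁.
PN = (0.74985 − 0.19497) / 0.74985 = 0.55488 / 0.74985 ≈ 0.7400

PN ≈ 0.740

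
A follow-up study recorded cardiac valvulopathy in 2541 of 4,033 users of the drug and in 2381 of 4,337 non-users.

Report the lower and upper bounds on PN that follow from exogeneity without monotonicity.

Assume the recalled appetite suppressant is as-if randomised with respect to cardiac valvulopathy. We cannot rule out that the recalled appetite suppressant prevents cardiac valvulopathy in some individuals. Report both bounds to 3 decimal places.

0.129 ≤ PN ≤ 0.716

p₁ = P(outcome | exposed) = 2541/4033 = 0.63005
p₀ = P(outcome | unexposed) = 2381/4337 = 0.549
Under exogeneity alone the bounds on PN are max{0,(p₁−p₀)/p₁} ≤ PN ≤ min{1,(1−p₀)/p₁}.
  lower = (p₁ − p₀)/p₁ = 0.081055 / 0.63005 ≈ 0.1286
  upper = min{1, (1 − p₀)/p₁} = 0.451 / 0.63005 ≈ 0.7158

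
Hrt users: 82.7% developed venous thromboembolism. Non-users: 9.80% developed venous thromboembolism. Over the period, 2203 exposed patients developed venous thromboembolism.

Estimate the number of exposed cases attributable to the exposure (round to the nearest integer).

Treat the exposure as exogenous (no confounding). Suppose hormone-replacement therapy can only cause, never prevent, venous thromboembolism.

about 1942 cases

p₁ = 0.827, p₀ = 0.098.
PN = (p₁ − p₀)/p₁ = (0.827 − 0.098) / 0.827 ≈ 0.88150.
Attributable cases ≈ PN × (exposed cases) = 0.88150 × 2203 ≈ 1941.94.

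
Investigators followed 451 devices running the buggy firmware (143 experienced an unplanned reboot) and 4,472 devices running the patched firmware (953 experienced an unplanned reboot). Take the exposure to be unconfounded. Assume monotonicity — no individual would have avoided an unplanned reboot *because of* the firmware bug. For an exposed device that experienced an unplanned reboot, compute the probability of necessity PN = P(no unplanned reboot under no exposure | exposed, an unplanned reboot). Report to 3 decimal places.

PN ≈ 0.328

p₁ = P(outcome | exposed) = 143/451 = 0.31707
p₀ = P(outcome | unexposed) = 953/4472 = 0.2131
Under exogeneity and monotonicity, PN = (p₁ − p₀) / p₁.
PN = (0.31707 − 0.2131) / 0.31707 = 0.10397 / 0.31707 ≈ 0.3279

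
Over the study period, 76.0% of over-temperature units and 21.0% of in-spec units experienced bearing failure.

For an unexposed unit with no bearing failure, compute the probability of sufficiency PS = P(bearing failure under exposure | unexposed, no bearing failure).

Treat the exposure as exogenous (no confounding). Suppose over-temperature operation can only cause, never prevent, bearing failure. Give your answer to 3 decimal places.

p₁ = 0.76, p₀ = 0.21.
Under exogeneity and monotonicity, PS = (p₁ − p₀) / (1 − p₀).
PS = (0.76 − 0.21) / (1 − 0.21) = 0.55 / 0.79 ≈ 0.6962

PS ≈ 0.696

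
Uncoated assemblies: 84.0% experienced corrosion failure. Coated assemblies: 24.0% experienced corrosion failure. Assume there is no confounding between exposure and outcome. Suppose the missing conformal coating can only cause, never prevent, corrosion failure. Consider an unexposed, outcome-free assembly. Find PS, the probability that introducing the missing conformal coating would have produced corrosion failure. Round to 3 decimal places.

PS ≈ 0.789

p₁ = 0.84, p₀ = 0.24.
Under exogeneity and monotonicity, PS = (p₁ − p₀) / (1 − p₀).
PS = (0.84 − 0.24) / (1 − 0.24) = 0.6 / 0.76 ≈ 0.7895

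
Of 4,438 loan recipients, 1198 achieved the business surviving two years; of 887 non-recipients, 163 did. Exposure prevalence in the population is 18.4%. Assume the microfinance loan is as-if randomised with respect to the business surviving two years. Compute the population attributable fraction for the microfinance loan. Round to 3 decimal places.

PAF ≈ 0.079

p₁ = P(outcome | exposed) = 1198/4438 = 0.26994
p₀ = P(outcome | unexposed) = 163/887 = 0.18377
Overall risk P(Y=1) = π·p₁ + (1−π)·p₀ = 0.184×0.26994 + 0.816×0.18377 = 0.19962.
Under exogeneity, PAF = [P(Y=1) − p₀] / P(Y=1).
PAF = (0.19962 − 0.18377) / 0.19962 ≈ 0.0794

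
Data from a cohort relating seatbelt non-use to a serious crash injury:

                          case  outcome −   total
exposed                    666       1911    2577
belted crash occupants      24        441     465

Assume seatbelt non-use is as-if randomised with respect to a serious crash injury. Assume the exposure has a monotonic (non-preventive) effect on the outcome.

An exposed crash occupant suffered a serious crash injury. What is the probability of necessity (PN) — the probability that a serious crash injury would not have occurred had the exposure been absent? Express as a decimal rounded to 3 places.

p₁ = P(outcome | exposed) = 666/2577 = 0.25844
p₀ = P(outcome | unexposed) = 24/465 = 0.051613
Under exogeneity and monotonicity, PN = (p₁ − p₀)/p₁.
PN = (0.25844 − 0.051613) / 0.25844 ≈ 0.8003

PN ≈ 0.800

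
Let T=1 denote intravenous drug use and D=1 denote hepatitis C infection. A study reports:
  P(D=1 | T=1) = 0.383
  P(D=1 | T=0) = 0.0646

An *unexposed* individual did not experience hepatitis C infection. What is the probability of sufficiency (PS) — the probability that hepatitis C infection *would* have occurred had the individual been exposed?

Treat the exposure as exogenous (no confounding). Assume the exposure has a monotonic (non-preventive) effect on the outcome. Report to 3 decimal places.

PS ≈ 0.340

Let p₁ = 0.383, p₀ = 0.0646.
Under exogeneity and monotonicity, PS = (p₁ − p₀) / (1 − p₀).
PS = (0.383 − 0.0646) / (1 − 0.0646) = 0.3184 / 0.9354 ≈ 0.3404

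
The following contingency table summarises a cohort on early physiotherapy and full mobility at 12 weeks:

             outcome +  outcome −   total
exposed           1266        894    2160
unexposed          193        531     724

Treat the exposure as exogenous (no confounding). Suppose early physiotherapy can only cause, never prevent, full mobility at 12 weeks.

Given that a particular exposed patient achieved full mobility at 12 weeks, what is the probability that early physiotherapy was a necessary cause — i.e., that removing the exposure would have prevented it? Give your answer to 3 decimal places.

PN ≈ 0.545

p₁ = P(outcome | exposed) = 1266/2160 = 0.58611
p₀ = P(outcome | unexposed) = 193/724 = 0.26657
Under exogeneity and monotonicity, PN = (p₁ − p₀) / p₁.
PN = (0.58611 − 0.26657) / 0.58611 = 0.31954 / 0.58611 ≈ 0.5452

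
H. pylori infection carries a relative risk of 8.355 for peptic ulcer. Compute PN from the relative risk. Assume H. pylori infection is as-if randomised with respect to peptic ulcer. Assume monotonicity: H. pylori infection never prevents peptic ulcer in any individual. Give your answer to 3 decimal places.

Under exogeneity and monotonicity, PN = (RR − 1) / RR = 1 − 1/RR.
PN = (8.355 − 1) / 8.355 = 7.355 / 8.355 ≈ 0.8803

PN ≈ 0.880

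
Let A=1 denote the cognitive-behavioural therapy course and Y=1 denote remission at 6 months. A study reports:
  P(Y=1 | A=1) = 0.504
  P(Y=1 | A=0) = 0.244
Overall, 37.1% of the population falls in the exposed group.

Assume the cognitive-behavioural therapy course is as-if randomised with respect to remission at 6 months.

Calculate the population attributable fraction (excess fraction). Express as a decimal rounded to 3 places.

PAF ≈ 0.283

Let p₁ = 0.504, p₀ = 0.244.
Overall risk P(Y=1) = π·p₁ + (1−π)·p₀ = 0.371×0.504 + 0.629×0.244 = 0.34046.
Under exogeneity, PAF = [P(Y=1) − p₀] / P(Y=1).
PAF = (0.34046 − 0.244) / 0.34046 ≈ 0.2833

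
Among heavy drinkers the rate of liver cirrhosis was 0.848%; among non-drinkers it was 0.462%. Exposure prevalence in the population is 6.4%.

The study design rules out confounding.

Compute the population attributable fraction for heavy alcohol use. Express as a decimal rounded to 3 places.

p₁ = 0.00848, p₀ = 0.00462.
Overall risk P(Y=1) = π·p₁ + (1−π)·p₀ = 0.064×0.00848 + 0.936×0.00462 = 0.004867.
Under exogeneity, PAF = [P(Y=1) − p₀] / P(Y=1).
PAF = (0.004867 − 0.00462) / 0.004867 ≈ 0.0508

PAF ≈ 0.051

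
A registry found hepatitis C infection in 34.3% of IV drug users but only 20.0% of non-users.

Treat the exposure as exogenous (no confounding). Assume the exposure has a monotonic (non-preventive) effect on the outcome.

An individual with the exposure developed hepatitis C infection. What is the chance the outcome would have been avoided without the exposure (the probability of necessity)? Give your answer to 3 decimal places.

PN ≈ 0.417

p₁ = 0.343, p₀ = 0.2.
Under exogeneity and monotonicity, PN = (p₁ − p₀) / p₁.
PN = (0.343 − 0.2) / 0.343 = 0.143 / 0.343 ≈ 0.4169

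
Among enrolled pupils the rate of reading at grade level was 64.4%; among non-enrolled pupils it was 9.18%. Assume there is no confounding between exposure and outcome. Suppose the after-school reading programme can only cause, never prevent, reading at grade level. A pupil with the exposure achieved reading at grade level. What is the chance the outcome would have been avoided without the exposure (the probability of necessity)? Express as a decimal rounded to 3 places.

p₁ = 0.644, p₀ = 0.0918.
Under exogeneity and monotonicity, PN = (p₁ − p₀) / p₁.
PN = (0.644 − 0.0918) / 0.644 = 0.5522 / 0.644 ≈ 0.8575

PN ≈ 0.857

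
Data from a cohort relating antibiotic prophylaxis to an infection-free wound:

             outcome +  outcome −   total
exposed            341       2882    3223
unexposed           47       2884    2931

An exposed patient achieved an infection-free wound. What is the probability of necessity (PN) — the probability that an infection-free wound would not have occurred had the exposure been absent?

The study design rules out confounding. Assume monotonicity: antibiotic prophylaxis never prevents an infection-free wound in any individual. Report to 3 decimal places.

PN ≈ 0.848

p₁ = P(outcome | exposed) = 341/3223 = 0.1058
p₀ = P(outcome | unexposed) = 47/2931 = 0.016035
Under exogeneity and monotonicity, PN = (p₁ − p₀)/p₁.
PN = (0.1058 − 0.016035) / 0.1058 ≈ 0.8484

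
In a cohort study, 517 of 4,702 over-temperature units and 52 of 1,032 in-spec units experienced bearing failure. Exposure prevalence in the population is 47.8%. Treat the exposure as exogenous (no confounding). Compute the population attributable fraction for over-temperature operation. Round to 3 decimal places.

PAF ≈ 0.361

p₁ = P(outcome | exposed) = 517/4702 = 0.10995
p₀ = P(outcome | unexposed) = 52/1032 = 0.050388
Overall risk P(Y=1) = π·p₁ + (1−π)·p₀ = 0.478×0.10995 + 0.522×0.050388 = 0.07886.
Under exogeneity, PAF = [P(Y=1) − p₀] / P(Y=1).
PAF = (0.07886 − 0.050388) / 0.07886 ≈ 0.3610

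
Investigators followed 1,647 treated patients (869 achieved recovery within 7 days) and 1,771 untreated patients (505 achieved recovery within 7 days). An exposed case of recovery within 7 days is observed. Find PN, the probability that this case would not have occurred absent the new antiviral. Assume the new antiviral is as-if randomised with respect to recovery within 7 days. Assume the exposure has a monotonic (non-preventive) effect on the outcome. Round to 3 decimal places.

p₁ = P(outcome | exposed) = 869/1647 = 0.52763
p₀ = P(outcome | unexposed) = 505/1771 = 0.28515
Under exogeneity and monotonicity, PN = (p₁ − p₀) / p₁.
PN = (0.52763 − 0.28515) / 0.52763 = 0.24248 / 0.52763 ≈ 0.4596

PN ≈ 0.460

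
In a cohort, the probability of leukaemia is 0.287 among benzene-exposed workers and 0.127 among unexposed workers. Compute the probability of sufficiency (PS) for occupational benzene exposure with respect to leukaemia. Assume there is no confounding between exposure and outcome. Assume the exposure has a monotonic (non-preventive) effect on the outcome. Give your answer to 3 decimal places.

PS ≈ 0.183

Let p₁ = 0.287, p₀ = 0.127.
Under exogeneity and monotonicity, PS = (p₁ − p₀) / (1 − p₀).
PS = (0.287 − 0.127) / (1 − 0.127) = 0.16 / 0.873 ≈ 0.1833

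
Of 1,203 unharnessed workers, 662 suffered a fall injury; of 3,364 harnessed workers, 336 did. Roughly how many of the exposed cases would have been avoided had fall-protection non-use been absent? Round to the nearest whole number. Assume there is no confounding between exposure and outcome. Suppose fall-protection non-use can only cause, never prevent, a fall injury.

p₁ = P(outcome | exposed) = 662/1203 = 0.55029
p₀ = P(outcome | unexposed) = 336/3364 = 0.099881
PN = (p₁ − p₀)/p₁ = (0.55029 − 0.099881) / 0.55029 ≈ 0.81849.
Attributable cases ≈ PN × (exposed cases) = 0.81849 × 662 ≈ 541.84.

about 542 cases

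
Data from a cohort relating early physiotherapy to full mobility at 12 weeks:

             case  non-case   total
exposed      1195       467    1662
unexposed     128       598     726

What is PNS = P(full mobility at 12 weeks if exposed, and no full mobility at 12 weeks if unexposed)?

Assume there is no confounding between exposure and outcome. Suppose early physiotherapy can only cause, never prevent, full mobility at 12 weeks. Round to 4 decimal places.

p₁ = P(outcome | exposed) = 1195/1662 = 0.71901
p₀ = P(outcome | unexposed) = 128/726 = 0.17631
Under exogeneity and monotonicity, PNS = p₁ − p₀.
PNS = 0.71901 − 0.17631 = 0.5427

PNS ≈ 0.5427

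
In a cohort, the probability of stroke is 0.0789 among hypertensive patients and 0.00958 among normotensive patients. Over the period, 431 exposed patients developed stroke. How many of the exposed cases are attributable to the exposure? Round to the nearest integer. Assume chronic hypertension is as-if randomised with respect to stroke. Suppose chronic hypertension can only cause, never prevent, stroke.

Let p₁ = 0.0789, p₀ = 0.00958.
PN = (p₁ − p₀)/p₁ = (0.0789 − 0.00958) / 0.0789 ≈ 0.87858.
Attributable cases ≈ PN × (exposed cases) = 0.87858 × 431 ≈ 378.67.

about 379 cases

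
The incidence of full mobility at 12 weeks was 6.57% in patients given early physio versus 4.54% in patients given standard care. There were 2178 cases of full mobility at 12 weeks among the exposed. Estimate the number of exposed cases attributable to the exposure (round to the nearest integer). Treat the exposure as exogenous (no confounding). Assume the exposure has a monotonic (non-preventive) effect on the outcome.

p₁ = 0.0657, p₀ = 0.0454.
PN = (p₁ − p₀)/p₁ = (0.0657 − 0.0454) / 0.0657 ≈ 0.30898.
Attributable cases ≈ PN × (exposed cases) = 0.30898 × 2178 ≈ 672.96.

about 673 cases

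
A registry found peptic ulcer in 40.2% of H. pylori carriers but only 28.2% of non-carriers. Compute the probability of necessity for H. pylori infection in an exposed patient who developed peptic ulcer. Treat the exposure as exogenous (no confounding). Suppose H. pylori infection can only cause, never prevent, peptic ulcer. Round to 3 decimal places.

PN ≈ 0.299

p₁ = 0.402, p₀ = 0.282.
Under exogeneity and monotonicity, PN = (p₁ − p₀) / p₁.
PN = (0.402 − 0.282) / 0.402 = 0.12 / 0.402 ≈ 0.2985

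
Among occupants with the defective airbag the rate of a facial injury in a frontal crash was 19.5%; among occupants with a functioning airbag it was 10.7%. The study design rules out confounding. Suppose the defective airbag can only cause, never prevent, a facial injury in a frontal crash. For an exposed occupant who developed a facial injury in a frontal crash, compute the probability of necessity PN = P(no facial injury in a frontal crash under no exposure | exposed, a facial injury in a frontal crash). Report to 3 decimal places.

p₁ = 0.195, p₀ = 0.107.
Under exogeneity and monotonicity, PN = (p₁ − p₀) / p₁.
PN = (0.195 − 0.107) / 0.195 = 0.088 / 0.195 ≈ 0.4513

PN ≈ 0.451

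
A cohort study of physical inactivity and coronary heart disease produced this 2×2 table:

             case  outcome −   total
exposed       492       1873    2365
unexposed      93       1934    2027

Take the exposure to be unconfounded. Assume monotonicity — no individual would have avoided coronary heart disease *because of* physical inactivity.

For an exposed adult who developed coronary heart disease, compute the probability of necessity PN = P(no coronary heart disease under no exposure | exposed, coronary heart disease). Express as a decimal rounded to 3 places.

p₁ = P(outcome | exposed) = 492/2365 = 0.20803
p₀ = P(outcome | unexposed) = 93/2027 = 0.045881
Under exogeneity and monotonicity, PN = (p₁ − p₀)/p₁.
PN = (0.20803 − 0.045881) / 0.20803 ≈ 0.7795

PN ≈ 0.779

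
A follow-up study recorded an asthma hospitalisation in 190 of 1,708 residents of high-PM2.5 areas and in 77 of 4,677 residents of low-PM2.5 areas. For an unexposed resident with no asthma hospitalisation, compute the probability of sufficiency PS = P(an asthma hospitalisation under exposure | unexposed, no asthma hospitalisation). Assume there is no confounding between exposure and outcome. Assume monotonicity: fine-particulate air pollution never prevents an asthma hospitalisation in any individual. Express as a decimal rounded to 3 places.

PS ≈ 0.096

p₁ = P(outcome | exposed) = 190/1708 = 0.11124
p₀ = P(outcome | unexposed) = 77/4677 = 0.016464
Under exogeneity and monotonicity, PS = (p₁ − p₀) / (1 − p₀).
PS = (0.11124 − 0.016464) / (1 − 0.016464) = 0.094778 / 0.98354 ≈ 0.0964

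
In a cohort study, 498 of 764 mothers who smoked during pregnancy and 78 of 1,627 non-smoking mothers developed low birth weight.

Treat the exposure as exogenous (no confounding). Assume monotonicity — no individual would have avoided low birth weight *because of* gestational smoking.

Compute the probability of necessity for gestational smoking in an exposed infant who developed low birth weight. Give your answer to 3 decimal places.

p₁ = P(outcome | exposed) = 498/764 = 0.65183
p₀ = P(outcome | unexposed) = 78/1627 = 0.047941
Under exogeneity and monotonicity, PN = (p₁ − p₀) / p₁.
PN = (0.65183 − 0.047941) / 0.65183 = 0.60389 / 0.65183 ≈ 0.9265

PN ≈ 0.926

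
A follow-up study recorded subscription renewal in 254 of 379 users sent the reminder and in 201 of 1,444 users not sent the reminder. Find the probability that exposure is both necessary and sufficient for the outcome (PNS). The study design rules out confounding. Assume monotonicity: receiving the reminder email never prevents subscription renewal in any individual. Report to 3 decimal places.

p₁ = P(outcome | exposed) = 254/379 = 0.67018
p₀ = P(outcome | unexposed) = 201/1444 = 0.1392
Under exogeneity and monotonicity, PNS = p₁ − p₀.
PNS = 0.67018 − 0.1392 = 0.53099

PNS ≈ 0.531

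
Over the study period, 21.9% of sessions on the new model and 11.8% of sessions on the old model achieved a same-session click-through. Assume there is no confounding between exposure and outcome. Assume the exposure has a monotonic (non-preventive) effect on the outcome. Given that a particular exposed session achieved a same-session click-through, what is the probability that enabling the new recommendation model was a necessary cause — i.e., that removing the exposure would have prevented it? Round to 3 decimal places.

PN ≈ 0.461

p₁ = 0.219, p₀ = 0.118.
Under exogeneity and monotonicity, PN = (p₁ − p₀) / p₁.
PN = (0.219 − 0.118) / 0.219 = 0.101 / 0.219 ≈ 0.4612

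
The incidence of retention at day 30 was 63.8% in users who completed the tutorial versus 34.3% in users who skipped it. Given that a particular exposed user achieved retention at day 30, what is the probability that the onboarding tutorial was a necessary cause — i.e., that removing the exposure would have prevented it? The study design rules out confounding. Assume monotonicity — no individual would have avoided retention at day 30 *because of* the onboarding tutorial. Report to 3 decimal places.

p₁ = 0.638, p₀ = 0.343.
Under exogeneity and monotonicity, PN = (p₁ − p₀) / p₁.
PN = (0.638 − 0.343) / 0.638 = 0.295 / 0.638 ≈ 0.4624

PN ≈ 0.462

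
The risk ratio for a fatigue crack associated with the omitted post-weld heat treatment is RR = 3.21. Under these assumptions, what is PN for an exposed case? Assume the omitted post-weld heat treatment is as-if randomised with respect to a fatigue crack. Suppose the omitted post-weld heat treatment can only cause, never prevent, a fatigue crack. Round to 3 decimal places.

PN ≈ 0.688

Under exogeneity and monotonicity, PN = (RR − 1) / RR = 1 − 1/RR.
PN = (3.21 − 1) / 3.21 = 2.21 / 3.21 ≈ 0.6885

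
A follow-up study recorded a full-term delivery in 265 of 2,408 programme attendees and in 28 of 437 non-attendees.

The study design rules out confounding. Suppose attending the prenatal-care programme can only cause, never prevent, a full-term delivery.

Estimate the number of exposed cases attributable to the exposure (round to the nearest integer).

about 111 cases

p₁ = P(outcome | exposed) = 265/2408 = 0.11005
p₀ = P(outcome | unexposed) = 28/437 = 0.064073
PN = (p₁ − p₀)/p₁ = (0.11005 − 0.064073) / 0.11005 ≈ 0.41778.
Attributable cases ≈ PN × (exposed cases) = 0.41778 × 265 ≈ 110.71.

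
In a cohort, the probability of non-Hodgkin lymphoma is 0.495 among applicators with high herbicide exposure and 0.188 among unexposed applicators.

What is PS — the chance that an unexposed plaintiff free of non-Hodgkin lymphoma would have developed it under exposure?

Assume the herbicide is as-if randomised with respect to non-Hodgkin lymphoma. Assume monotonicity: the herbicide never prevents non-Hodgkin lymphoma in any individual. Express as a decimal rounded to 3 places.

Let p₁ = 0.495, p₀ = 0.188.
Under exogeneity and monotonicity, PS = (p₁ − p₀) / (1 − p₀).
PS = (0.495 − 0.188) / (1 − 0.188) = 0.307 / 0.812 ≈ 0.3781

PS ≈ 0.378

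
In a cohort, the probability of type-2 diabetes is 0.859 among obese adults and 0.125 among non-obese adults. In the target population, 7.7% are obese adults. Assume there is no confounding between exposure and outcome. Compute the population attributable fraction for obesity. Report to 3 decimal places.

PAF ≈ 0.311

Let p₁ = 0.859, p₀ = 0.125.
Overall risk P(Y=1) = π·p₁ + (1−π)·p₀ = 0.077×0.859 + 0.923×0.125 = 0.18152.
Under exogeneity, PAF = [P(Y=1) − p₀] / P(Y=1).
PAF = (0.18152 − 0.125) / 0.18152 ≈ 0.3114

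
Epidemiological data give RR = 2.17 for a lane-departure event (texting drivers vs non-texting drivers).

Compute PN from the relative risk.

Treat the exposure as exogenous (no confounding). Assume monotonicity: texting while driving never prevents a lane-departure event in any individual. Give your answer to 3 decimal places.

PN ≈ 0.539

Under exogeneity and monotonicity, PN = (RR − 1) / RR = 1 − 1/RR.
PN = (2.17 − 1) / 2.17 = 1.17 / 2.17 ≈ 0.5392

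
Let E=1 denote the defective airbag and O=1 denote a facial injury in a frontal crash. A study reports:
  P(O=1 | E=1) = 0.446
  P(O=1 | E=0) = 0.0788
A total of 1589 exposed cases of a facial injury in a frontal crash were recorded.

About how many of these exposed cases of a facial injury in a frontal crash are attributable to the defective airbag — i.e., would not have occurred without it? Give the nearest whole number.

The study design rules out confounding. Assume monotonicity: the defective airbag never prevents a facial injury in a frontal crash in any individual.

about 1308 cases

Let p₁ = 0.446, p₀ = 0.0788.
PN = (p₁ − p₀)/p₁ = (0.446 − 0.0788) / 0.446 ≈ 0.82332.
Attributable cases ≈ PN × (exposed cases) = 0.82332 × 1589 ≈ 1308.25.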